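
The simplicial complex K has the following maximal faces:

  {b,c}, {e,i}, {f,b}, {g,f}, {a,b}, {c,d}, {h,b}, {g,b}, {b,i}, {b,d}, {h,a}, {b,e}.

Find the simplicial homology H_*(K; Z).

H_0 = Z,  H_1 = Z^4.

We work with the vertex ordering a < b < c < d < e < f < g < h < i. The simplices of K, each written with vertices in increasing order, are:

  0-simplices (9): a, b, c, d, e, f, g, h, i
  1-simplices (12): ab, ah, bc, bd, be, bf, bg, bh, bi, cd, ei, fg

giving chain groups C_0 ≅ Z^9, C_1 ≅ Z^12.

∂_1: C_1 → C_0 maps an edge to its endpoints' difference, ∂[p,q] = q − p. For instance
  ∂ab = b − a.
As a 9×12 matrix over Z this has rank 8, with invariant factors (1,1,1,1,1,1,1,1).

Reading off H_k = ker ∂_k / im ∂_{k+1}:

  H_0: rank C_0 − rank ∂_1 = 9 − 8 = 1, and the invariant factors of ∂_1 are all 1, so H_0 = Z.
  H_1: rank ker ∂_1 − rank ∂_2 = (12 − 8) − 0 = 4, and there is no ∂_2, so H_1 = Z^4.

As a check, the Euler characteristic is 9 − 12 = -3, which agrees with 1 − 4 = -3.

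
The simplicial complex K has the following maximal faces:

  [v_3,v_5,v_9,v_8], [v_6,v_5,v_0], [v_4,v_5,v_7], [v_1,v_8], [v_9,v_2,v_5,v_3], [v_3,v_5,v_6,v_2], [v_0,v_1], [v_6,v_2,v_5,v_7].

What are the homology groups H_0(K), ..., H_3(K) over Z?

Order the vertices as v_0 < v_1 < v_2 < v_3 < v_4 < v_5 < v_6 < v_7 < v_8 < v_9. Listing each simplex with vertices in this order, K has dimension 3 with simplices:

  0-simplices (10): [v_0], [v_1], [v_2], [v_3], [v_4], [v_5], [v_6], [v_7], [v_8], [v_9]
  1-simplices (21): (21 of them)
  2-simplices (15): (15 of them)
  3-simplices (4): [v_2,v_3,v_5,v_6], [v_2,v_3,v_5,v_9], [v_2,v_5,v_6,v_7], [v_3,v_5,v_8,v_9]

so the chain groups are C_0 ≅ Z^10, C_1 ≅ Z^21, C_2 ≅ Z^15, C_3 ≅ Z^4.

∂_1: C_1 → C_0 sends each edge [p,q] (with p < q) to q − p. For instance
  ∂[v_5,v_7] = [v_7] − [v_5].
This gives a 10×21 integer matrix of rank 9; reducing to Smith normal form yields diagonal entries (1,1,1,1,1,1,1,1,1).

∂_2: C_2 → C_1 acts by ∂[p,q,r] = [q,r] − [p,r] + [p,q]. For instance
  ∂[v_0,v_5,v_6] = [v_5,v_6] − [v_0,v_6] + [v_0,v_5],
  ∂[v_4,v_5,v_7] = [v_5,v_7] − [v_4,v_7] + [v_4,v_5].
This gives a 21×15 integer matrix of rank 11; reducing to Smith normal form yields diagonal entries (1,1,1,1,1,1,1,1,1,1,1).

The boundary map ∂_3: C_3 → C_2 sends each 3-simplex σ to the alternating sum Σ_i (−1)^i (σ with its i-th vertex removed). For instance
  ∂[v_3,v_5,v_8,v_9] = [v_5,v_8,v_9] − [v_3,v_8,v_9] + [v_3,v_5,v_9] − [v_3,v_5,v_8],
  ∂[v_2,v_3,v_5,v_9] = [v_3,v_5,v_9] − [v_2,v_5,v_9] + [v_2,v_3,v_9] − [v_2,v_3,v_5].
The 15×4 boundary matrix has rank 4 and Smith normal form diag(1,1,1,1).

From H_k ≅ ker(∂_k) / im(∂_{k+1}) we obtain:

  H_0: rank C_0 − rank ∂_1 = 10 − 9 = 1, and the invariant factors of ∂_1 are all 1, so H_0 ≅ Z.
  H_1: rank ker ∂_1 − rank ∂_2 = (21 − 9) − 11 = 1, and the invariant factors of ∂_2 are all 1, so H_1 ≅ Z.
  H_2: rank ker ∂_2 − rank ∂_3 = (15 − 11) − 4 = 0, and the invariant factors of ∂_3 are all 1, so H_2 ≅ 0.
  H_3: rank ker ∂_3 − rank ∂_4 = (4 − 4) − 0 = 0, and there is no ∂_4, so H_3 ≅ 0.

H_0 ≅ Z,  H_1 ≅ Z,  H_2 = 0,  H_3 = 0.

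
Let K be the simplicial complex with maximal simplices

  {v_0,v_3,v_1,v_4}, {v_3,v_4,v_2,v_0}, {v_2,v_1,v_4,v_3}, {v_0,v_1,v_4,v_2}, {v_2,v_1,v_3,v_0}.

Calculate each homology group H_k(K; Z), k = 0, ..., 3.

H_0 = Z,  H_1 = 0,  H_2 = 0,  H_3 = Z.

Take the total order v_0 < v_1 < v_2 < v_3 < v_4 on the vertex set. Then K (dimension 3) consists of the simplices:

  0-simplices (5): [v_0], [v_1], [v_2], [v_3], [v_4]
  1-simplices (10): [v_0,v_1], [v_0,v_2], [v_0,v_3], [v_0,v_4], [v_1,v_2], [v_1,v_3], [v_1,v_4], [v_2,v_3], [v_2,v_4], [v_3,v_4]
  2-simplices (10): [v_0,v_1,v_2], [v_0,v_1,v_3], [v_0,v_1,v_4], [v_0,v_2,v_3], [v_0,v_2,v_4], [v_0,v_3,v_4], [v_1,v_2,v_3], [v_1,v_2,v_4], [v_1,v_3,v_4], [v_2,v_3,v_4]
  3-simplices (5): [v_0,v_1,v_2,v_3], [v_0,v_1,v_2,v_4], [v_0,v_1,v_3,v_4], [v_0,v_2,v_3,v_4], [v_1,v_2,v_3,v_4]

giving chain groups C_0 ≅ Z^5, C_1 ≅ Z^10, C_2 ≅ Z^10, C_3 ≅ Z^5.

Boundary ∂_1: C_1 → C_0 is given by ∂[p,q] = [q] − [p].
The 5×10 boundary matrix has rank 4 and Smith normal form diag(1,1,1,1).

∂_2: C_2 → C_1 maps a triangle to the signed sum of its edges. For instance
  ∂[v_0,v_3,v_4] = [v_3,v_4] − [v_0,v_4] + [v_0,v_3],
  ∂[v_1,v_2,v_3] = [v_2,v_3] − [v_1,v_3] + [v_1,v_2].
The resulting 10×10 matrix has rank 6, and its Smith normal form has invariant factors (1,1,1,1,1,1).

∂_3: C_3 → C_2 sends each 3-simplex σ to the alternating sum Σ_i (−1)^i (σ with its i-th vertex removed). For instance
  ∂[v_0,v_1,v_2,v_3] = [v_1,v_2,v_3] − [v_0,v_2,v_3] + [v_0,v_1,v_3] − [v_0,v_1,v_2],
  ∂[v_0,v_1,v_3,v_4] = [v_1,v_3,v_4] − [v_0,v_3,v_4] + [v_0,v_1,v_4] − [v_0,v_1,v_3].
This gives a 10×5 integer matrix of rank 4; reducing to Smith normal form yields diagonal entries (1,1,1,1).

Now H_k = ker ∂_k / im ∂_{k+1}, so:

  H_0: rank C_0 − rank ∂_1 = 5 − 4 = 1, and the invariant factors of ∂_1 are all 1, so H_0 = Z.
  H_1: rank ker ∂_1 − rank ∂_2 = (10 − 4) − 6 = 0, and the invariant factors of ∂_2 are all 1, so H_1 = 0.
  H_2: rank ker ∂_2 − rank ∂_3 = (10 − 6) − 4 = 0, and the invariant factors of ∂_3 are all 1, so H_2 = 0.
  H_3: rank ker ∂_3 − rank ∂_4 = (5 − 4) − 0 = 1, and there is no ∂_4, so H_3 = Z.

As a check, the Euler characteristic is 5 − 10 + 10 − 5 = 0, which agrees with 1 − 0 + 0 − 1 = 0.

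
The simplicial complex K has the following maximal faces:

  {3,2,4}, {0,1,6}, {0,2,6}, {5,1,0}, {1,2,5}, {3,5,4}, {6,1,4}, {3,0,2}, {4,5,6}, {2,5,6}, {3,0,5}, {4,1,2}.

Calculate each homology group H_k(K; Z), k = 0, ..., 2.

Order the vertices as 0 < 1 < 2 < 3 < 4 < 5 < 6. Listing each simplex with vertices in this order, K has dimension 2 with simplices:

  0-simplices (7): [0], [1], [2], [3], [4], [5], [6]
  1-simplices (18): [0,1], [0,2], [0,3], [0,5], [0,6], [1,2], [1,4], [1,5], [1,6], [2,3], [2,4], [2,5], [2,6], [3,4], [3,5], [4,5], [4,6], [5,6]
  2-simplices (12): [0,1,5], [0,1,6], [0,2,3], [0,2,6], [0,3,5], [1,2,4], [1,2,5], [1,4,6], [2,3,4], [2,5,6], [3,4,5], [4,5,6]

giving chain groups C_0 ≅ Z^7, C_1 ≅ Z^18, C_2 ≅ Z^12.

The boundary map ∂_1: C_1 → C_0 sends each edge [p,q] (with p < q) to q − p.
The 7×18 boundary matrix has rank 6 and Smith normal form diag(1,1,1,1,1,1).

∂_2: C_2 → C_1 maps a triangle to the signed sum of its edges. For instance
  ∂[2,3,4] = [3,4] − [2,4] + [2,3],
  ∂[0,3,5] = [3,5] − [0,5] + [0,3].
The 18×12 boundary matrix has rank 12 and Smith normal form diag(1,1,1,1,1,1,1,1,1,1,1,2).

Computing H_k = (kernel of ∂_k) / (image of ∂_{k+1}):

  H_0: rank C_0 − rank ∂_1 = 7 − 6 = 1, and the invariant factors of ∂_1 are all 1, so H_0 = Z.
  H_1: rank ker ∂_1 − rank ∂_2 = (18 − 6) − 12 = 0, and ∂_2 has invariant factor 2 > 1, so H_1 = Z/2Z.
  H_2: rank ker ∂_2 − rank ∂_3 = (12 − 12) − 0 = 0, and there is no ∂_3, so H_2 = 0.

H_0 ≅ Z,  H_1 ≅ Z/2Z,  H_2 = 0.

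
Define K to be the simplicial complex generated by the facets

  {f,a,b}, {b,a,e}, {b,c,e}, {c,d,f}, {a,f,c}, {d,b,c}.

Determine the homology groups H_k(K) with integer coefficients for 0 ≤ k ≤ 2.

Order the vertices as a < b < c < d < e < f. Listing each simplex with vertices in this order, K has dimension 2 with simplices:

  0-simplices (6): a, b, c, d, e, f
  1-simplices (12): ab, ac, ae, af, bc, bd, be, bf, cd, ce, cf, df
  2-simplices (6): abe, abf, acf, bcd, bce, cdf

giving chain groups C_0 ≅ Z^6, C_1 ≅ Z^12, C_2 ≅ Z^6.

∂_1: C_1 → C_0 maps an edge to its endpoints' difference, ∂[p,q] = q − p.
This gives a 6×12 integer matrix of rank 5; reducing to Smith normal form yields diagonal entries (1,1,1,1,1).

Boundary ∂_2: C_2 → C_1 acts by ∂[p,q,r] = [q,r] − [p,r] + [p,q]. For instance
  ∂cdf = df − cf + cd,
  ∂bce = ce − be + bc.
The resulting 12×6 matrix has rank 6, and its Smith normal form has invariant factors (1,1,1,1,1,1).

Computing H_k = (kernel of ∂_k) / (image of ∂_{k+1}):

  H_0: rank C_0 − rank ∂_1 = 6 − 5 = 1, and the invariant factors of ∂_1 are all 1, so H_0 = Z.
  H_1: rank ker ∂_1 − rank ∂_2 = (12 − 5) − 6 = 1, and the invariant factors of ∂_2 are all 1, so H_1 = Z.
  H_2: rank ker ∂_2 − rank ∂_3 = (6 − 6) − 0 = 0, and there is no ∂_3, so H_2 = 0.

H_0 = Z,  H_1 = Z,  H_2 = 0.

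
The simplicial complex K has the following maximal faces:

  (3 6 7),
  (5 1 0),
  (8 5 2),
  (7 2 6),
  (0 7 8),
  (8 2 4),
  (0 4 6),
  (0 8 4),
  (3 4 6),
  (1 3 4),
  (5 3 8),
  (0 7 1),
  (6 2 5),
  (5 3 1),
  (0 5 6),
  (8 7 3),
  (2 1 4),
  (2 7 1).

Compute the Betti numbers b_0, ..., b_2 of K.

We work with the vertex ordering 0 < 1 < 2 < 3 < 4 < 5 < 6 < 7 < 8. The simplices of K, each written with vertices in increasing order, are:

  0-simplices (9): [0], [1], [2], [3], [4], [5], [6], [7], [8]
  1-simplices (27): (27 of them)
  2-simplices (18): [0,1,5], [0,1,7], [0,4,6], [0,4,8], [0,5,6], [0,7,8], [1,2,4], [1,2,7], [1,3,4], [1,3,5], [2,4,8], [2,5,6], [2,5,8], [2,6,7], [3,4,6], [3,5,8], [3,6,7], [3,7,8]

so the chain groups are C_0 ≅ Z^9, C_1 ≅ Z^27, C_2 ≅ Z^18.

∂_1: C_1 → C_0 maps an edge to its endpoints' difference, ∂[p,q] = q − p. For instance
  ∂[4,6] = [6] − [4].
The resulting 9×27 matrix has rank 8, and its Smith normal form has invariant factors (1,1,1,1,1,1,1,1).

Boundary ∂_2: C_2 → C_1 maps a triangle to the signed sum of its edges. For instance
  ∂[0,1,7] = [1,7] − [0,7] + [0,1],
  ∂[0,7,8] = [7,8] − [0,8] + [0,7].
The 27×18 boundary matrix has rank 17 and Smith normal form diag(1,1,1,1,1,1,1,1,1,1,1,1,1,1,1,1,1).

Computing H_k = (kernel of ∂_k) / (image of ∂_{k+1}):

  H_0: rank C_0 − rank ∂_1 = 9 − 8 = 1, and the invariant factors of ∂_1 are all 1, so H_0 ≅ Z.
  H_1: rank ker ∂_1 − rank ∂_2 = (27 − 8) − 17 = 2, and the invariant factors of ∂_2 are all 1, so H_1 ≅ Z^2.
  H_2: rank ker ∂_2 − rank ∂_3 = (18 − 17) − 0 = 1, and there is no ∂_3, so H_2 ≅ Z.

Hence the Betti numbers are b_0 = 1, b_1 = 2, b_2 = 1.

b_0 = 1, b_1 = 2, b_2 = 1.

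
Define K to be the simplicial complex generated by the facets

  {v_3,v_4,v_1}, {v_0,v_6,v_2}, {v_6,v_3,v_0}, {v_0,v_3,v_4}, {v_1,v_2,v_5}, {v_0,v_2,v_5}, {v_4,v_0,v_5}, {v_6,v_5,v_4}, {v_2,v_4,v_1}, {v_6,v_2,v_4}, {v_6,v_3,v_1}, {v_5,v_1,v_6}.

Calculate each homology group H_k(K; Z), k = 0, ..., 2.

Fix the vertex order v_0 < v_1 < v_2 < v_3 < v_4 < v_5 < v_6 and write every simplex with vertices in increasing order. Then dim K = 2 and the simplices of K are:

  0-simplices (7): [v_0], [v_1], [v_2], [v_3], [v_4], [v_5], [v_6]
  1-simplices (18): (18 of them)
  2-simplices (12): (12 of them)

so the chain groups are C_0 ≅ Z^7, C_1 ≅ Z^18, C_2 ≅ Z^12.

Boundary ∂_1: C_1 → C_0 is given by ∂[p,q] = [q] − [p].
The 7×18 boundary matrix has rank 6 and Smith normal form diag(1,1,1,1,1,1).

The boundary map ∂_2: C_2 → C_1 sends each 2-simplex [p,q,r] to [q,r] − [p,r] + [p,q]. For instance
  ∂[v_0,v_3,v_4] = [v_3,v_4] − [v_0,v_4] + [v_0,v_3],
  ∂[v_0,v_2,v_6] = [v_2,v_6] − [v_0,v_6] + [v_0,v_2].
The resulting 18×12 matrix has rank 12, and its Smith normal form has invariant factors (1,1,1,1,1,1,1,1,1,1,1,2).

Now H_k = ker ∂_k / im ∂_{k+1}, so:

  H_0: rank C_0 − rank ∂_1 = 7 − 6 = 1, and the invariant factors of ∂_1 are all 1, so H_0 = Z.
  H_1: rank ker ∂_1 − rank ∂_2 = (18 − 6) − 12 = 0, and ∂_2 has invariant factor 2 > 1, so H_1 = Z_2.
  H_2: rank ker ∂_2 − rank ∂_3 = (12 − 12) − 0 = 0, and there is no ∂_3, so H_2 = 0.

As a check, the Euler characteristic is 7 − 18 + 12 = 1, which agrees with 1 − 0 + 0 = 1.

H_0 = Z,  H_1 = Z_2,  H_2 = 0.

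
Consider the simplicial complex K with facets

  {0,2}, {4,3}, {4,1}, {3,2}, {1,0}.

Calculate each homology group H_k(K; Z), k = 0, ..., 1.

Fix the vertex order 0 < 1 < 2 < 3 < 4 and write every simplex with vertices in increasing order. Then dim K = 1 and the simplices of K are:

  0-simplices (5): [0], [1], [2], [3], [4]
  1-simplices (5): [0,1], [0,2], [1,4], [2,3], [3,4]

so the chain groups are C_0 ≅ Z^5, C_1 ≅ Z^5.

The boundary map ∂_1: C_1 → C_0 maps an edge to its endpoints' difference, ∂[p,q] = q − p.
This gives a 5×5 integer matrix of rank 4; reducing to Smith normal form yields diagonal entries (1,1,1,1).

Now H_k = ker ∂_k / im ∂_{k+1}, so:

  H_0: rank C_0 − rank ∂_1 = 5 − 4 = 1, and the invariant factors of ∂_1 are all 1, so H_0 ≅ Z.
  H_1: rank ker ∂_1 − rank ∂_2 = (5 − 4) − 0 = 1, and there is no ∂_2, so H_1 ≅ Z.

As a check, the Euler characteristic is 5 − 5 = 0, which agrees with 1 − 1 = 0.
(K is a triangulation of the circle S^1.)

H_0 = Z,  H_1 = Z.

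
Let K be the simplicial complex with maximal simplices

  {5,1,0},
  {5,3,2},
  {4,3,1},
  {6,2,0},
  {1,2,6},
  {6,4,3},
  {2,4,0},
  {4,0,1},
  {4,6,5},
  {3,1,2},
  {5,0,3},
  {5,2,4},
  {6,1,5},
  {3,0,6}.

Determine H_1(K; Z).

Take the total order 0 < 1 < 2 < 3 < 4 < 5 < 6 on the vertex set. Then K (dimension 2) consists of the simplices:

  0-simplices (7): [0], [1], [2], [3], [4], [5], [6]
  1-simplices (21): [0,1], [0,2], [0,3], [0,4], [0,5], [0,6], [1,2], [1,3], [1,4], [1,5], [1,6], [2,3], [2,4], [2,5], [2,6], [3,4], [3,5], [3,6], [4,5], [4,6], [5,6]
  2-simplices (14): [0,1,4], [0,1,5], [0,2,4], [0,2,6], [0,3,5], [0,3,6], [1,2,3], [1,2,6], [1,3,4], [1,5,6], [2,3,5], [2,4,5], [3,4,6], [4,5,6]

Hence C_0 ≅ Z^7, C_1 ≅ Z^21, C_2 ≅ Z^14.

Boundary ∂_1: C_1 → C_0 is given by ∂[p,q] = [q] − [p]. For instance
  ∂[3,6] = [6] − [3].
As a 7×21 matrix over Z this has rank 6, with invariant factors (1,1,1,1,1,1).

∂_2: C_2 → C_1 maps a triangle to the signed sum of its edges. For instance
  ∂[4,5,6] = [5,6] − [4,6] + [4,5],
  ∂[2,4,5] = [4,5] − [2,5] + [2,4].
This gives a 21×14 integer matrix of rank 13; reducing to Smith normal form yields diagonal entries (1,1,1,1,1,1,1,1,1,1,1,1,1).

Now H_k = ker ∂_k / im ∂_{k+1}, so:

  H_1: rank ker ∂_1 − rank ∂_2 = (21 − 6) − 13 = 2, and the invariant factors of ∂_2 are all 1, so H_1 ≅ Z^2.

H_1 = Z^2.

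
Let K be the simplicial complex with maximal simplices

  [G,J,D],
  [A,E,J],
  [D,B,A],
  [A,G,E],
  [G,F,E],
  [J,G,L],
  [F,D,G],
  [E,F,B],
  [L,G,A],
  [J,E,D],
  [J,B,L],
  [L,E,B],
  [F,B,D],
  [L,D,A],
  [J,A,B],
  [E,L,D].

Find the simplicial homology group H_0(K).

H_0 ≅ Z.

Fix the vertex order A < B < D < E < F < G < J < L and write every simplex with vertices in increasing order. Then dim K = 2 and the simplices of K are:

  0-simplices (8): A, B, D, E, F, G, J, L
  1-simplices (24): AB, AD, AE, AG, AJ, AL, BD, BE, BF, BJ, BL, DE, DF, DG, DJ, DL, EF, EG, EJ, EL, FG, GJ, GL, JL
  2-simplices (16): ABD, ABJ, ADL, AEG, AEJ, AGL, BDF, BEF, BEL, BJL, DEJ, DEL, DFG, DGJ, EFG, GJL

so the chain groups are C_0 ≅ Z^8, C_1 ≅ Z^24, C_2 ≅ Z^16.

Boundary ∂_1: C_1 → C_0 maps an edge to its endpoints' difference, ∂[p,q] = q − p. For instance
  ∂EJ = J − E.
The resulting 8×24 matrix has rank 7, and its Smith normal form has invariant factors (1,1,1,1,1,1,1).

Boundary ∂_2: C_2 → C_1 acts by ∂[p,q,r] = [q,r] − [p,r] + [p,q]. For instance
  ∂DEJ = EJ − DJ + DE,
  ∂BDF = DF − BF + BD.
The resulting 24×16 matrix has rank 15, and its Smith normal form has invariant factors (1,1,1,1,1,1,1,1,1,1,1,1,1,1,1).

Reading off H_k = ker ∂_k / im ∂_{k+1}:

  H_0: rank C_0 − rank ∂_1 = 8 − 7 = 1, and the invariant factors of ∂_1 are all 1, so H_0 = Z.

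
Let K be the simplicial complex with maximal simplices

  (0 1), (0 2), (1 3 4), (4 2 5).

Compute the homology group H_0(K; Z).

Take the total order 0 < 1 < 2 < 3 < 4 < 5 on the vertex set. Then K (dimension 2) consists of the simplices:

  0-simplices (6): [0], [1], [2], [3], [4], [5]
  1-simplices (8): [0,1], [0,2], [1,3], [1,4], [2,4], [2,5], [3,4], [4,5]
  2-simplices (2): [1,3,4], [2,4,5]

giving chain groups C_0 ≅ Z^6, C_1 ≅ Z^8, C_2 ≅ Z^2.

The boundary map ∂_1: C_1 → C_0 is given by ∂[p,q] = [q] − [p].
The 6×8 boundary matrix has rank 5 and Smith normal form diag(1,1,1,1,1).

Boundary ∂_2: C_2 → C_1 sends each 2-simplex [p,q,r] to [q,r] − [p,r] + [p,q]. For instance
  ∂[2,4,5] = [4,5] − [2,5] + [2,4],
  ∂[1,3,4] = [3,4] − [1,4] + [1,3].
The resulting 8×2 matrix has rank 2, and its Smith normal form has invariant factors (1,1).

Computing H_k = (kernel of ∂_k) / (image of ∂_{k+1}):

  H_0: rank C_0 − rank ∂_1 = 6 − 5 = 1, and the invariant factors of ∂_1 are all 1, so H_0 = Z.

H_0 = Z.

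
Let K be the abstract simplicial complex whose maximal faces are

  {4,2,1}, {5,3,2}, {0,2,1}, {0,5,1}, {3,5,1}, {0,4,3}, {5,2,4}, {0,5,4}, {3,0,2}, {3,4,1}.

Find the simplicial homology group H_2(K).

Take the total order 0 < 1 < 2 < 3 < 4 < 5 on the vertex set. Then K (dimension 2) consists of the simplices:

  0-simplices (6): [0], [1], [2], [3], [4], [5]
  1-simplices (15): [0,1], [0,2], [0,3], [0,4], [0,5], [1,2], [1,3], [1,4], [1,5], [2,3], [2,4], [2,5], [3,4], [3,5], [4,5]
  2-simplices (10): [0,1,2], [0,1,5], [0,2,3], [0,3,4], [0,4,5], [1,2,4], [1,3,4], [1,3,5], [2,3,5], [2,4,5]

so the chain groups are C_0 ≅ Z^6, C_1 ≅ Z^15, C_2 ≅ Z^10.

The boundary map ∂_1: C_1 → C_0 maps an edge to its endpoints' difference, ∂[p,q] = q − p. For instance
  ∂[1,3] = [3] − [1].
This gives a 6×15 integer matrix of rank 5; reducing to Smith normal form yields diagonal entries (1,1,1,1,1).

Boundary ∂_2: C_2 → C_1 maps a triangle to the signed sum of its edges. For instance
  ∂[0,2,3] = [2,3] − [0,3] + [0,2],
  ∂[0,3,4] = [3,4] − [0,4] + [0,3].
The 15×10 boundary matrix has rank 10 and Smith normal form diag(1,1,1,1,1,1,1,1,1,2).

Computing H_k = (kernel of ∂_k) / (image of ∂_{k+1}):

  H_2: rank ker ∂_2 − rank ∂_3 = (10 − 10) − 0 = 0, and there is no ∂_3, so H_2 ≅ 0.

(K is a triangulation of the real projective plane RP^2.)

H_2 ≅ 0.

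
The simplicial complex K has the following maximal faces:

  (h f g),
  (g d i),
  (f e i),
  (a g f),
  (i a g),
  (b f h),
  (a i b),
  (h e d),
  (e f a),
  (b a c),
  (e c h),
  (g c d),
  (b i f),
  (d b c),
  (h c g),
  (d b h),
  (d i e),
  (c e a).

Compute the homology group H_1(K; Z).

K has 9 vertices, 27 edges, 18 triangles.
rank ∂_1 = 8, rank ∂_2 = 18 ⇒ b_1 = 27 − 8 − 18 = 1; ∂_2 has invariant factor(s) [2] giving torsion. So H_1 ≅ Z ⊕ Z/2Z.

H_1 ≅ Z ⊕ Z/2Z.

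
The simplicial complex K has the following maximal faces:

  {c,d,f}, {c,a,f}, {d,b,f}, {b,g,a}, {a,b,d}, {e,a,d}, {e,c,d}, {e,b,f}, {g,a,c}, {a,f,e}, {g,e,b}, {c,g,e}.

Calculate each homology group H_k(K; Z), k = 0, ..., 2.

We work with the vertex ordering a < b < c < d < e < f < g. The simplices of K, each written with vertices in increasing order, are:

  0-simplices (7): a, b, c, d, e, f, g
  1-simplices (18): ab, ac, ad, ae, af, ag, bd, be, bf, bg, cd, ce, cf, cg, de, df, ef, eg
  2-simplices (12): abd, abg, acf, acg, ade, aef, bdf, bef, beg, cde, cdf, ceg

Hence C_0 ≅ Z^7, C_1 ≅ Z^18, C_2 ≅ Z^12.

The boundary map ∂_1: C_1 → C_0 sends each edge [p,q] (with p < q) to q − p.
The resulting 7×18 matrix has rank 6, and its Smith normal form has invariant factors (1,1,1,1,1,1).

Boundary ∂_2: C_2 → C_1 acts by ∂[p,q,r] = [q,r] − [p,r] + [p,q]. For instance
  ∂bdf = df − bf + bd,
  ∂beg = eg − bg + be.
This gives a 18×12 integer matrix of rank 12; reducing to Smith normal form yields diagonal entries (1,1,1,1,1,1,1,1,1,1,1,2).

Reading off H_k = ker ∂_k / im ∂_{k+1}:

  H_0: rank C_0 − rank ∂_1 = 7 − 6 = 1, and the invariant factors of ∂_1 are all 1, so H_0 ≅ Z.
  H_1: rank ker ∂_1 − rank ∂_2 = (18 − 6) − 12 = 0, and ∂_2 has invariant factor 2 > 1, so H_1 ≅ Z/2Z.
  H_2: rank ker ∂_2 − rank ∂_3 = (12 − 12) − 0 = 0, and there is no ∂_3, so H_2 ≅ 0.

As a check, the Euler characteristic is 7 − 18 + 12 = 1, which agrees with 1 − 0 + 0 = 1.
(K is a triangulation of the real projective plane RP^2.)

H_0 = Z,  H_1 = Z/2Z,  H_2 = 0.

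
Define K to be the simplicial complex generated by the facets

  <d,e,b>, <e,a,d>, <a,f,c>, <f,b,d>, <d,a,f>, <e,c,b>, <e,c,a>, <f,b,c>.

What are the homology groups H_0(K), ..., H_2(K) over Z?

Fix the vertex order a < b < c < d < e < f and write every simplex with vertices in increasing order. Then dim K = 2 and the simplices of K are:

  0-simplices (6): a, b, c, d, e, f
  1-simplices (12): ac, ad, ae, af, bc, bd, be, bf, ce, cf, de, df
  2-simplices (8): ace, acf, ade, adf, bce, bcf, bde, bdf

giving chain groups C_0 ≅ Z^6, C_1 ≅ Z^12, C_2 ≅ Z^8.

The boundary map ∂_1: C_1 → C_0 sends each edge [p,q] (with p < q) to q − p. For instance
  ∂ac = c − a.
The resulting 6×12 matrix has rank 5, and its Smith normal form has invariant factors (1,1,1,1,1).

Boundary ∂_2: C_2 → C_1 acts by ∂[p,q,r] = [q,r] − [p,r] + [p,q]. For instance
  ∂acf = cf − af + ac,
  ∂adf = df − af + ad.
The 12×8 boundary matrix has rank 7 and Smith normal form diag(1,1,1,1,1,1,1).

Now H_k = ker ∂_k / im ∂_{k+1}, so:

  H_0: rank C_0 − rank ∂_1 = 6 − 5 = 1, and the invariant factors of ∂_1 are all 1, so H_0 = Z.
  H_1: rank ker ∂_1 − rank ∂_2 = (12 − 5) − 7 = 0, and the invariant factors of ∂_2 are all 1, so H_1 = 0.
  H_2: rank ker ∂_2 − rank ∂_3 = (8 − 7) − 0 = 1, and there is no ∂_3, so H_2 = Z.

H_0 ≅ Z,  H_1 = 0,  H_2 ≅ Z.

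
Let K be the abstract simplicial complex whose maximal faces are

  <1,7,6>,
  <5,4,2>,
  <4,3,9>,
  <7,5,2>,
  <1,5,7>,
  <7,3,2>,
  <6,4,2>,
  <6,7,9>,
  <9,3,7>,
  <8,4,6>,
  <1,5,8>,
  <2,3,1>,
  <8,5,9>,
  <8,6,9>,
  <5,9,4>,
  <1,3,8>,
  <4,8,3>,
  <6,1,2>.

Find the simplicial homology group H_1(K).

Order the vertices as 1 < 2 < 3 < 4 < 5 < 6 < 7 < 8 < 9. Listing each simplex with vertices in this order, K has dimension 2 with simplices:

  0-simplices (9): [1], [2], [3], [4], [5], [6], [7], [8], [9]
  1-simplices (27): (27 of them)
  2-simplices (18): [1,2,3], [1,2,6], [1,3,8], [1,5,7], [1,5,8], [1,6,7], [2,3,7], [2,4,5], [2,4,6], [2,5,7], [3,4,8], [3,4,9], [3,7,9], [4,5,9], [4,6,8], [5,8,9], [6,7,9], [6,8,9]

giving chain groups C_0 ≅ Z^9, C_1 ≅ Z^27, C_2 ≅ Z^18.

Boundary ∂_1: C_1 → C_0 maps an edge to its endpoints' difference, ∂[p,q] = q − p.
This gives a 9×27 integer matrix of rank 8; reducing to Smith normal form yields diagonal entries (1,1,1,1,1,1,1,1).

The boundary map ∂_2: C_2 → C_1 maps a triangle to the signed sum of its edges. For instance
  ∂[6,7,9] = [7,9] − [6,9] + [6,7],
  ∂[1,3,8] = [3,8] − [1,8] + [1,3].
The resulting 27×18 matrix has rank 18, and its Smith normal form has invariant factors (1,1,1,1,1,1,1,1,1,1,1,1,1,1,1,1,1,2).

Now H_k = ker ∂_k / im ∂_{k+1}, so:

  H_1: rank ker ∂_1 − rank ∂_2 = (27 − 8) − 18 = 1, and ∂_2 has invariant factor 2 > 1, so H_1 = Z ⊕ Z/2Z.

(K is a triangulation of the Klein bottle.)

H_1 ≅ Z ⊕ Z/2Z.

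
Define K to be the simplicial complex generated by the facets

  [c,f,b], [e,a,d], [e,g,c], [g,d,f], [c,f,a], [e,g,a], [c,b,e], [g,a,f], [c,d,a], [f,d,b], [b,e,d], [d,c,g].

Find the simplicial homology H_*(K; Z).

Fix the vertex order a < b < c < d < e < f < g and write every simplex with vertices in increasing order. Then dim K = 2 and the simplices of K are:

  0-simplices (7): a, b, c, d, e, f, g
  1-simplices (18): ac, ad, ae, af, ag, bc, bd, be, bf, cd, ce, cf, cg, de, df, dg, eg, fg
  2-simplices (12): acd, acf, ade, aeg, afg, bce, bcf, bde, bdf, cdg, ceg, dfg

Hence C_0 ≅ Z^7, C_1 ≅ Z^18, C_2 ≅ Z^12.

The boundary map ∂_1: C_1 → C_0 maps an edge to its endpoints' difference, ∂[p,q] = q − p. For instance
  ∂ac = c − a.
As a 7×18 matrix over Z this has rank 6, with invariant factors (1,1,1,1,1,1).

Boundary ∂_2: C_2 → C_1 maps a triangle to the signed sum of its edges. For instance
  ∂aeg = eg − ag + ae,
  ∂afg = fg − ag + af.
As a 18×12 matrix over Z this has rank 12, with invariant factors (1,1,1,1,1,1,1,1,1,1,1,2).

Reading off H_k = ker ∂_k / im ∂_{k+1}:

  H_0: rank C_0 − rank ∂_1 = 7 − 6 = 1, and the invariant factors of ∂_1 are all 1, so H_0 = Z.
  H_1: rank ker ∂_1 − rank ∂_2 = (18 − 6) − 12 = 0, and ∂_2 has invariant factor 2 > 1, so H_1 = Z/2.
  H_2: rank ker ∂_2 − rank ∂_3 = (12 − 12) − 0 = 0, and there is no ∂_3, so H_2 = 0.

As a check, the Euler characteristic is 7 − 18 + 12 = 1, which agrees with 1 − 0 + 0 = 1.

H_0 = Z,  H_1 = Z/2,  H_2 = 0.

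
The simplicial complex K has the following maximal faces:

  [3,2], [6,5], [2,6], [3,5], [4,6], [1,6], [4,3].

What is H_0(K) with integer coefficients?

We work with the vertex ordering 1 < 2 < 3 < 4 < 5 < 6. The simplices of K, each written with vertices in increasing order, are:

  0-simplices (6): [1], [2], [3], [4], [5], [6]
  1-simplices (7): [1,6], [2,3], [2,6], [3,4], [3,5], [4,6], [5,6]

so the chain groups are C_0 ≅ Z^6, C_1 ≅ Z^7.

Boundary ∂_1: C_1 → C_0 is given by ∂[p,q] = [q] − [p]. For instance
  ∂[1,6] = [6] − [1].
As a 6×7 matrix over Z this has rank 5, with invariant factors (1,1,1,1,1).

Computing H_k = (kernel of ∂_k) / (image of ∂_{k+1}):

  H_0: rank C_0 − rank ∂_1 = 6 − 5 = 1, and the invariant factors of ∂_1 are all 1, so H_0 = Z.

H_0 = Z.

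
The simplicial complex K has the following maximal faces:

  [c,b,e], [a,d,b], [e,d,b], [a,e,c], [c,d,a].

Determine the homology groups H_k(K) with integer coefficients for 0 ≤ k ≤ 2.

Order the vertices as a < b < c < d < e. Listing each simplex with vertices in this order, K has dimension 2 with simplices:

  0-simplices (5): a, b, c, d, e
  1-simplices (10): ab, ac, ad, ae, bc, bd, be, cd, ce, de
  2-simplices (5): abd, acd, ace, bce, bde

so the chain groups are C_0 ≅ Z^5, C_1 ≅ Z^10, C_2 ≅ Z^5.

The boundary map ∂_1: C_1 → C_0 sends each edge [p,q] (with p < q) to q − p.
As a 5×10 matrix over Z this has rank 4, with invariant factors (1,1,1,1).

∂_2: C_2 → C_1 acts by ∂[p,q,r] = [q,r] − [p,r] + [p,q]. For instance
  ∂acd = cd − ad + ac,
  ∂abd = bd − ad + ab.
The resulting 10×5 matrix has rank 5, and its Smith normal form has invariant factors (1,1,1,1,1).

Reading off H_k = ker ∂_k / im ∂_{k+1}:

  H_0: rank C_0 − rank ∂_1 = 5 − 4 = 1, and the invariant factors of ∂_1 are all 1, so H_0 = Z.
  H_1: rank ker ∂_1 − rank ∂_2 = (10 − 4) − 5 = 1, and the invariant factors of ∂_2 are all 1, so H_1 = Z.
  H_2: rank ker ∂_2 − rank ∂_3 = (5 − 5) − 0 = 0, and there is no ∂_3, so H_2 = 0.

H_0 ≅ Z,  H_1 ≅ Z,  H_2 = 0.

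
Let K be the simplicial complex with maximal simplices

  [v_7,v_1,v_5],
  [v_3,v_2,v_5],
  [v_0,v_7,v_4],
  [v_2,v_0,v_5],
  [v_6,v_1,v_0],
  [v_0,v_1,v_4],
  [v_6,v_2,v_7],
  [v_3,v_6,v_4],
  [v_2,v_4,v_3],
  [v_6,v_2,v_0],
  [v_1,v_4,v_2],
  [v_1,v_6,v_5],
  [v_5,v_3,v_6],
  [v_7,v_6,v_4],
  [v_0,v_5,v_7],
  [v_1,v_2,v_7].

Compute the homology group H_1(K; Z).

H_1 = Z^2.

Fix the vertex order v_0 < v_1 < v_2 < v_3 < v_4 < v_5 < v_6 < v_7 and write every simplex with vertices in increasing order. Then dim K = 2 and the simplices of K are:

  0-simplices (8): [v_0], [v_1], [v_2], [v_3], [v_4], [v_5], [v_6], [v_7]
  1-simplices (24): (24 of them)
  2-simplices (16): (16 of them)

Hence C_0 ≅ Z^8, C_1 ≅ Z^24, C_2 ≅ Z^16.

∂_1: C_1 → C_0 sends each edge [p,q] (with p < q) to q − p.
The 8×24 boundary matrix has rank 7 and Smith normal form diag(1,1,1,1,1,1,1).

∂_2: C_2 → C_1 maps a triangle to the signed sum of its edges. For instance
  ∂[v_0,v_2,v_6] = [v_2,v_6] − [v_0,v_6] + [v_0,v_2],
  ∂[v_2,v_3,v_4] = [v_3,v_4] − [v_2,v_4] + [v_2,v_3].
The resulting 24×16 matrix has rank 15, and its Smith normal form has invariant factors (1,1,1,1,1,1,1,1,1,1,1,1,1,1,1).

Now H_k = ker ∂_k / im ∂_{k+1}, so:

  H_1: rank ker ∂_1 − rank ∂_2 = (24 − 7) − 15 = 2, and the invariant factors of ∂_2 are all 1, so H_1 = Z^2.

(K is a triangulation of the torus T^2.)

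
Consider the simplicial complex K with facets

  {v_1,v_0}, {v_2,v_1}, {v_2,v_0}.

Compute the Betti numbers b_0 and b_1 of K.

K has 3 vertices, 3 edges.
rank ∂_0 = 0, rank ∂_1 = 2 ⇒ b_0 = 3 − 0 − 2 = 1; all invariant factors of ∂_1 are 1 so no torsion. So H_0 = Z.
rank ∂_1 = 2, rank ∂_2 = 0 ⇒ b_1 = 3 − 2 − 0 = 1. So H_1 = Z.

b_0 = 1, b_1 = 1.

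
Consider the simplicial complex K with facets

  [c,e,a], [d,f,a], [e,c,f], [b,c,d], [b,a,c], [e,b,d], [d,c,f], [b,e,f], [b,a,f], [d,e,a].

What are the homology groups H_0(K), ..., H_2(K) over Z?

H_0 ≅ Z,  H_1 ≅ Z/2,  H_2 = 0.

Fix the vertex order a < b < c < d < e < f and write every simplex with vertices in increasing order. Then dim K = 2 and the simplices of K are:

  0-simplices (6): a, b, c, d, e, f
  1-simplices (15): ab, ac, ad, ae, af, bc, bd, be, bf, cd, ce, cf, de, df, ef
  2-simplices (10): abc, abf, ace, ade, adf, bcd, bde, bef, cdf, cef

so the chain groups are C_0 ≅ Z^6, C_1 ≅ Z^15, C_2 ≅ Z^10.

∂_1: C_1 → C_0 sends each edge [p,q] (with p < q) to q − p. For instance
  ∂cd = d − c.
The 6×15 boundary matrix has rank 5 and Smith normal form diag(1,1,1,1,1).

Boundary ∂_2: C_2 → C_1 maps a triangle to the signed sum of its edges. For instance
  ∂cdf = df − cf + cd,
  ∂bde = de − be + bd.
The resulting 15×10 matrix has rank 10, and its Smith normal form has invariant factors (1,1,1,1,1,1,1,1,1,2).

Computing H_k = (kernel of ∂_k) / (image of ∂_{k+1}):

  H_0: rank C_0 − rank ∂_1 = 6 − 5 = 1, and the invariant factors of ∂_1 are all 1, so H_0 = Z.
  H_1: rank ker ∂_1 − rank ∂_2 = (15 − 5) − 10 = 0, and ∂_2 has invariant factor 2 > 1, so H_1 = Z/2.
  H_2: rank ker ∂_2 − rank ∂_3 = (10 − 10) − 0 = 0, and there is no ∂_3, so H_2 = 0.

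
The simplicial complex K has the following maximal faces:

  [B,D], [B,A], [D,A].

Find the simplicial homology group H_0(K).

Take the total order A < B < D on the vertex set. Then K (dimension 1) consists of the simplices:

  0-simplices (3): A, B, D
  1-simplices (3): AB, AD, BD

giving chain groups C_0 ≅ Z^3, C_1 ≅ Z^3.

∂_1: C_1 → C_0 maps an edge to its endpoints' difference, ∂[p,q] = q − p. For instance
  ∂AD = D − A.
The resulting 3×3 matrix has rank 2, and its Smith normal form has invariant factors (1,1).

Now H_k = ker ∂_k / im ∂_{k+1}, so:

  H_0: rank C_0 − rank ∂_1 = 3 − 2 = 1, and the invariant factors of ∂_1 are all 1, so H_0 ≅ Z.

H_0 ≅ Z.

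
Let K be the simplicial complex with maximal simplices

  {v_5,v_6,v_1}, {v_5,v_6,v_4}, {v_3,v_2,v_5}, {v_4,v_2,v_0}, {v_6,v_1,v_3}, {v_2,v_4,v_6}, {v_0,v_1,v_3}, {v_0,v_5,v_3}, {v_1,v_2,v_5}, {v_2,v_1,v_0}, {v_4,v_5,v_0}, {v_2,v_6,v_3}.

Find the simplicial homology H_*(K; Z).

K has 7 vertices, 18 edges, 12 triangles.
rank ∂_0 = 0, rank ∂_1 = 6 ⇒ b_0 = 7 − 0 − 6 = 1; all invariant factors of ∂_1 are 1 so no torsion. So H_0 ≅ Z.
rank ∂_1 = 6, rank ∂_2 = 12 ⇒ b_1 = 18 − 6 − 12 = 0; ∂_2 has invariant factor(s) [2] giving torsion. So H_1 ≅ Z/2.
rank ∂_2 = 12, rank ∂_3 = 0 ⇒ b_2 = 12 − 12 − 0 = 0. So H_2 ≅ 0.

H_0 = Z,  H_1 = Z/2,  H_2 = 0.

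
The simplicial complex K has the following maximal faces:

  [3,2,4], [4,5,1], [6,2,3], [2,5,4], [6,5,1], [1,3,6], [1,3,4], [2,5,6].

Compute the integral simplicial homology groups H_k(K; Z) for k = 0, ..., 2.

H_0 ≅ Z,  H_1 = 0,  H_2 ≅ Z.

Fix the vertex order 1 < 2 < 3 < 4 < 5 < 6 and write every simplex with vertices in increasing order. Then dim K = 2 and the simplices of K are:

  0-simplices (6): [1], [2], [3], [4], [5], [6]
  1-simplices (12): [1,3], [1,4], [1,5], [1,6], [2,3], [2,4], [2,5], [2,6], [3,4], [3,6], [4,5], [5,6]
  2-simplices (8): [1,3,4], [1,3,6], [1,4,5], [1,5,6], [2,3,4], [2,3,6], [2,4,5], [2,5,6]

giving chain groups C_0 ≅ Z^6, C_1 ≅ Z^12, C_2 ≅ Z^8.

∂_1: C_1 → C_0 maps an edge to its endpoints' difference, ∂[p,q] = q − p. For instance
  ∂[2,4] = [4] − [2].
The 6×12 boundary matrix has rank 5 and Smith normal form diag(1,1,1,1,1).

Boundary ∂_2: C_2 → C_1 acts by ∂[p,q,r] = [q,r] − [p,r] + [p,q]. For instance
  ∂[1,3,4] = [3,4] − [1,4] + [1,3],
  ∂[2,4,5] = [4,5] − [2,5] + [2,4].
This gives a 12×8 integer matrix of rank 7; reducing to Smith normal form yields diagonal entries (1,1,1,1,1,1,1).

Now H_k = ker ∂_k / im ∂_{k+1}, so:

  H_0: rank C_0 − rank ∂_1 = 6 − 5 = 1, and the invariant factors of ∂_1 are all 1, so H_0 ≅ Z.
  H_1: rank ker ∂_1 − rank ∂_2 = (12 − 5) − 7 = 0, and the invariant factors of ∂_2 are all 1, so H_1 ≅ 0.
  H_2: rank ker ∂_2 − rank ∂_3 = (8 − 7) − 0 = 1, and there is no ∂_3, so H_2 ≅ Z.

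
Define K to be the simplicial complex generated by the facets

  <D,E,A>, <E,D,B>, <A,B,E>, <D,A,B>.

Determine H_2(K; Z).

H_2 = Z.

Order the vertices as A < B < D < E. Listing each simplex with vertices in this order, K has dimension 2 with simplices:

  0-simplices (4): A, B, D, E
  1-simplices (6): AB, AD, AE, BD, BE, DE
  2-simplices (4): ABD, ABE, ADE, BDE

so the chain groups are C_0 ≅ Z^4, C_1 ≅ Z^6, C_2 ≅ Z^4.

Boundary ∂_1: C_1 → C_0 sends each edge [p,q] (with p < q) to q − p. For instance
  ∂AB = B − A.
As a 4×6 matrix over Z this has rank 3, with invariant factors (1,1,1).

∂_2: C_2 → C_1 sends each 2-simplex [p,q,r] to [q,r] − [p,r] + [p,q]. For instance
  ∂ABE = BE − AE + AB,
  ∂BDE = DE − BE + BD.
As a 6×4 matrix over Z this has rank 3, with invariant factors (1,1,1).

Computing H_k = (kernel of ∂_k) / (image of ∂_{k+1}):

  H_2: rank ker ∂_2 − rank ∂_3 = (4 − 3) − 0 = 1, and there is no ∂_3, so H_2 = Z.

(K is a triangulation of the 2-sphere S^2.)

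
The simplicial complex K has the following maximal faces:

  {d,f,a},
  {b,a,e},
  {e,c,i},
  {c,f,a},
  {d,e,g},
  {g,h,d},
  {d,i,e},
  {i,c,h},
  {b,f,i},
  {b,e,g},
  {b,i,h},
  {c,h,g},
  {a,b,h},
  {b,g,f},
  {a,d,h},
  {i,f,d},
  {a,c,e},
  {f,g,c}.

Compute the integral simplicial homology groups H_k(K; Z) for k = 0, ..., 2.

We work with the vertex ordering a < b < c < d < e < f < g < h < i. The simplices of K, each written with vertices in increasing order, are:

  0-simplices (9): a, b, c, d, e, f, g, h, i
  1-simplices (27): ab, ac, ad, ae, af, ah, be, bf, bg, bh, bi, ce, cf, cg, ch, ci, de, df, dg, dh, di, eg, ei, fg, fi, gh, hi
  2-simplices (18): abe, abh, ace, acf, adf, adh, beg, bfg, bfi, bhi, cei, cfg, cgh, chi, deg, dei, dfi, dgh

so the chain groups are C_0 ≅ Z^9, C_1 ≅ Z^27, C_2 ≅ Z^18.

Boundary ∂_1: C_1 → C_0 maps an edge to its endpoints' difference, ∂[p,q] = q − p.
This gives a 9×27 integer matrix of rank 8; reducing to Smith normal form yields diagonal entries (1,1,1,1,1,1,1,1).

The boundary map ∂_2: C_2 → C_1 acts by ∂[p,q,r] = [q,r] − [p,r] + [p,q]. For instance
  ∂dgh = gh − dh + dg,
  ∂chi = hi − ci + ch.
The 27×18 boundary matrix has rank 17 and Smith normal form diag(1,1,1,1,1,1,1,1,1,1,1,1,1,1,1,1,1).

Now H_k = ker ∂_k / im ∂_{k+1}, so:

  H_0: rank C_0 − rank ∂_1 = 9 − 8 = 1, and the invariant factors of ∂_1 are all 1, so H_0 ≅ Z.
  H_1: rank ker ∂_1 − rank ∂_2 = (27 − 8) − 17 = 2, and the invariant factors of ∂_2 are all 1, so H_1 ≅ Z^2.
  H_2: rank ker ∂_2 − rank ∂_3 = (18 − 17) − 0 = 1, and there is no ∂_3, so H_2 ≅ Z.

As a check, the Euler characteristic is 9 − 27 + 18 = 0, which agrees with 1 − 2 + 1 = 0.

H_0 = Z,  H_1 = Z^2,  H_2 = Z.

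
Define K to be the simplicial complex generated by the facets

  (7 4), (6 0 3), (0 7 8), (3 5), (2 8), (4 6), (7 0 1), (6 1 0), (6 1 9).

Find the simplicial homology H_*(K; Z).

We work with the vertex ordering 0 < 1 < 2 < 3 < 4 < 5 < 6 < 7 < 8 < 9. The simplices of K, each written with vertices in increasing order, are:

  0-simplices (10): [0], [1], [2], [3], [4], [5], [6], [7], [8], [9]
  1-simplices (15): [0,1], [0,3], [0,6], [0,7], [0,8], [1,6], [1,7], [1,9], [2,8], [3,5], [3,6], [4,6], [4,7], [6,9], [7,8]
  2-simplices (5): [0,1,6], [0,1,7], [0,3,6], [0,7,8], [1,6,9]

Hence C_0 ≅ Z^10, C_1 ≅ Z^15, C_2 ≅ Z^5.

Boundary ∂_1: C_1 → C_0 sends each edge [p,q] (with p < q) to q − p.
This gives a 10×15 integer matrix of rank 9; reducing to Smith normal form yields diagonal entries (1,1,1,1,1,1,1,1,1).

The boundary map ∂_2: C_2 → C_1 acts by ∂[p,q,r] = [q,r] − [p,r] + [p,q]. For instance
  ∂[1,6,9] = [6,9] − [1,9] + [1,6],
  ∂[0,1,6] = [1,6] − [0,6] + [0,1].
As a 15×5 matrix over Z this has rank 5, with invariant factors (1,1,1,1,1).

Reading off H_k = ker ∂_k / im ∂_{k+1}:

  H_0: rank C_0 − rank ∂_1 = 10 − 9 = 1, and the invariant factors of ∂_1 are all 1, so H_0 ≅ Z.
  H_1: rank ker ∂_1 − rank ∂_2 = (15 − 9) − 5 = 1, and the invariant factors of ∂_2 are all 1, so H_1 ≅ Z.
  H_2: rank ker ∂_2 − rank ∂_3 = (5 − 5) − 0 = 0, and there is no ∂_3, so H_2 ≅ 0.

H_0 ≅ Z,  H_1 ≅ Z,  H_2 = 0.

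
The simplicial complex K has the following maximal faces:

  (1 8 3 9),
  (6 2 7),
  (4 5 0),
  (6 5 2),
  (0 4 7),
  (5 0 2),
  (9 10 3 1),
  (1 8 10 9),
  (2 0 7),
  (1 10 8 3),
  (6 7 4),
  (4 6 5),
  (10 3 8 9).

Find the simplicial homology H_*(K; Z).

H_0 ≅ Z^2,  H_1 = 0,  H_2 ≅ Z,  H_3 ≅ Z.

Fix the vertex order 0 < 1 < 2 < 3 < 4 < 5 < 6 < 7 < 8 < 9 < 10 and write every simplex with vertices in increasing order. Then dim K = 3 and the simplices of K are:

  0-simplices (11): [0], [1], [2], [3], [4], [5], [6], [7], [8], [9], [10]
  1-simplices (22): [0,2], [0,4], [0,5], [0,7], [1,3], [1,8], [1,9], [1,10], [2,5], [2,6], [2,7], [3,8], [3,9], [3,10], [4,5], [4,6], [4,7], [5,6], [6,7], [8,9], [8,10], [9,10]
  2-simplices (18): (18 of them)
  3-simplices (5): [1,3,8,9], [1,3,8,10], [1,3,9,10], [1,8,9,10], [3,8,9,10]

so the chain groups are C_0 ≅ Z^11, C_1 ≅ Z^22, C_2 ≅ Z^18, C_3 ≅ Z^5.

The boundary map ∂_1: C_1 → C_0 maps an edge to its endpoints' difference, ∂[p,q] = q − p. For instance
  ∂[6,7] = [7] − [6].
The resulting 11×22 matrix has rank 9, and its Smith normal form has invariant factors (1,1,1,1,1,1,1,1,1).

The boundary map ∂_2: C_2 → C_1 sends each 2-simplex [p,q,r] to [q,r] − [p,r] + [p,q]. For instance
  ∂[1,3,8] = [3,8] − [1,8] + [1,3],
  ∂[1,8,10] = [8,10] − [1,10] + [1,8].
This gives a 22×18 integer matrix of rank 13; reducing to Smith normal form yields diagonal entries (1,1,1,1,1,1,1,1,1,1,1,1,1).

∂_3: C_3 → C_2 sends each 3-simplex σ to the alternating sum Σ_i (−1)^i (σ with its i-th vertex removed). For instance
  ∂[1,3,8,9] = [3,8,9] − [1,8,9] + [1,3,9] − [1,3,8],
  ∂[1,3,9,10] = [3,9,10] − [1,9,10] + [1,3,10] − [1,3,9].
The 18×5 boundary matrix has rank 4 and Smith normal form diag(1,1,1,1).

Computing H_k = (kernel of ∂_k) / (image of ∂_{k+1}):

  H_0: rank C_0 − rank ∂_1 = 11 − 9 = 2, and the invariant factors of ∂_1 are all 1, so H_0 = Z^2.
  H_1: rank ker ∂_1 − rank ∂_2 = (22 − 9) − 13 = 0, and the invariant factors of ∂_2 are all 1, so H_1 = 0.
  H_2: rank ker ∂_2 − rank ∂_3 = (18 − 13) − 4 = 1, and the invariant factors of ∂_3 are all 1, so H_2 = Z.
  H_3: rank ker ∂_3 − rank ∂_4 = (5 − 4) − 0 = 1, and there is no ∂_4, so H_3 = Z.

(K is a triangulation of the disjoint union of the 3-sphere S^3 and the 2-sphere S^2.)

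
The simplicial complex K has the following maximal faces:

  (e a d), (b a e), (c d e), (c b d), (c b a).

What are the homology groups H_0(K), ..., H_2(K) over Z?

H_0 = Z,  H_1 = Z,  H_2 = 0.

Order the vertices as a < b < c < d < e. Listing each simplex with vertices in this order, K has dimension 2 with simplices:

  0-simplices (5): a, b, c, d, e
  1-simplices (10): ab, ac, ad, ae, bc, bd, be, cd, ce, de
  2-simplices (5): abc, abe, ade, bcd, cde

giving chain groups C_0 ≅ Z^5, C_1 ≅ Z^10, C_2 ≅ Z^5.

Boundary ∂_1: C_1 → C_0 maps an edge to its endpoints' difference, ∂[p,q] = q − p. For instance
  ∂bd = d − b.
The resulting 5×10 matrix has rank 4, and its Smith normal form has invariant factors (1,1,1,1).

The boundary map ∂_2: C_2 → C_1 acts by ∂[p,q,r] = [q,r] − [p,r] + [p,q]. For instance
  ∂abe = be − ae + ab,
  ∂cde = de − ce + cd.
The 10×5 boundary matrix has rank 5 and Smith normal form diag(1,1,1,1,1).

Reading off H_k = ker ∂_k / im ∂_{k+1}:

  H_0: rank C_0 − rank ∂_1 = 5 − 4 = 1, and the invariant factors of ∂_1 are all 1, so H_0 ≅ Z.
  H_1: rank ker ∂_1 − rank ∂_2 = (10 − 4) − 5 = 1, and the invariant factors of ∂_2 are all 1, so H_1 ≅ Z.
  H_2: rank ker ∂_2 − rank ∂_3 = (5 − 5) − 0 = 0, and there is no ∂_3, so H_2 ≅ 0.

As a check, the Euler characteristic is 5 − 10 + 5 = 0, which agrees with 1 − 1 + 0 = 0.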